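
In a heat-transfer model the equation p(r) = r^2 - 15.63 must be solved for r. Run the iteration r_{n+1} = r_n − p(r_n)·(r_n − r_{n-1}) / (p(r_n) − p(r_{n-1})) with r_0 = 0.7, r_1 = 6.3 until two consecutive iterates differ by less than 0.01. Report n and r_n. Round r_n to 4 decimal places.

p(0.7) = -15.140000, p(6.3) = 24.060000
r_2 = 6.300000 − 24.060000·(5.600000)/(39.200000) = 2.862857;  |Δ| = 3.437143
p(2.862857) = -7.434049
r_3 = 2.862857 − (-7.434049)·(-3.437143)/(-31.494049) = 3.674181;  |Δ| = 0.811324
p(3.674181) = -2.130390
r_4 = 3.674181 − (-2.130390)·(0.811324)/(5.303659) = 4.000077;  |Δ| = 0.325895
p(4.000077) = 0.370615
r_5 = 4.000077 − 0.370615·(0.325895)/(2.501005) = 3.951784;  |Δ| = 0.048293
p(3.951784) = -0.013406
r_6 = 3.951784 − (-0.013406)·(-0.048293)/(-0.384021) = 3.953470;  |Δ| = 0.001686
|r_6 − r_5| = 0.001686 < 0.01

n = 6, r_n = 3.9535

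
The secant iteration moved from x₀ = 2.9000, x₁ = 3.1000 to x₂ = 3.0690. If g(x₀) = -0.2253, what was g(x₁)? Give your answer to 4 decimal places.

The secant line through (2.9000, -0.2253) and (3.1000, g(x₁)) crosses zero at x₂ = 3.0690.
So (2.9000, -0.2253), (3.1000, g(x₁)), (3.0690, 0) are collinear:
g(x₁) = -0.2253 · (3.1000 − 3.0690) / (2.9000 − 3.0690) = -0.2253 · (0.031000)/(-0.169000) = 0.041327

0.0413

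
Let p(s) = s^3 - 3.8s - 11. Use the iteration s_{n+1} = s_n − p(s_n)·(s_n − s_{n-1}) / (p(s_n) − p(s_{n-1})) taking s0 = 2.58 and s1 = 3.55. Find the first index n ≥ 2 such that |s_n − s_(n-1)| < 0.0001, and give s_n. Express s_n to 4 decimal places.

p(2.58) = -3.630488, p(3.55) = 20.248875
s2 = 3.550000 − 20.248875·(0.970000)/(23.879363) = 2.727474;  |Δ| = 0.822526
p(2.727474) = -1.074419
s3 = 2.727474 − (-1.074419)·(-0.822526)/(-21.323294) = 2.768918;  |Δ| = 0.041445
p(2.768918) = -0.292847
s4 = 2.768918 − (-0.292847)·(0.041445)/(0.781572) = 2.784447;  |Δ| = 0.015529
p(2.784447) = 0.007326
s5 = 2.784447 − 0.007326·(0.015529)/(0.300174) = 2.784068;  |Δ| = 0.000379
p(2.784068) = -0.000048
s6 = 2.784068 − (-0.000048)·(-0.000379)/(-0.007374) = 2.784071;  |Δ| = 0.000002
|s6 − s5| = 0.000002 < 0.0001

n = 6, s_n = 2.7841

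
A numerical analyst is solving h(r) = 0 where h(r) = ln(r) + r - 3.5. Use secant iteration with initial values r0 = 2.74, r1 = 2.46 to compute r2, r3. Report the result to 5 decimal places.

2.56097, 2.56000

h(2.74) = 0.2479579, h(2.46) = -0.1398387
r2 = 2.4600000 − (-0.1398387)·(2.4600000 − 2.7400000) / (-0.1398387 − 0.2479579) = 2.4600000 − (0.0391548)/(-0.3877966) = 2.5609674
h(2.5609674) = 0.0013525
r3 = 2.5609674 − 0.0013525·(2.5609674 − 2.4600000) / (0.0013525 − (-0.1398387)) = 2.5609674 − (0.0001366)/(0.1411912) = 2.5600002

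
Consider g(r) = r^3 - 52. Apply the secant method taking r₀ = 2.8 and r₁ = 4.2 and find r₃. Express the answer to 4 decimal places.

g(2.8) = -30.048000, g(4.2) = 22.088000
r₂ = 4.200000 − 22.088000·(4.200000 − 2.800000) / (22.088000 − (-30.048000)) = 4.200000 − (30.923200)/(52.136000) = 3.606874
g(3.606874) = -5.076215
r₃ = 3.606874 − (-5.076215)·(3.606874 − 4.200000) / (-5.076215 − 22.088000) = 3.606874 − (3.010834)/(-27.164215) = 3.717713

3.7177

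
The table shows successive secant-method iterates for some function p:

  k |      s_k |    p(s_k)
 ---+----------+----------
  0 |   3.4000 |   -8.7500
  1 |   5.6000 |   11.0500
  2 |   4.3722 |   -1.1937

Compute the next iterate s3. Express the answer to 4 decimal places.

s3 = 4.3722 − (-1.1937)·(4.3722 − 5.6000) / (-1.1937 − 11.0500)
   = 4.3722 − (1.465625)/(-12.243700) = 4.491904

4.4919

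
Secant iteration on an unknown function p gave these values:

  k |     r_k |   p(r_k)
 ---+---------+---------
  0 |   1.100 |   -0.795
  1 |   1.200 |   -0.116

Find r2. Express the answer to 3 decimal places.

1.217

r2 = 1.200 − (-0.116)·(1.200 − 1.100) / (-0.116 − (-0.795))
   = 1.200 − (-0.01160)/(0.67900) = 1.21708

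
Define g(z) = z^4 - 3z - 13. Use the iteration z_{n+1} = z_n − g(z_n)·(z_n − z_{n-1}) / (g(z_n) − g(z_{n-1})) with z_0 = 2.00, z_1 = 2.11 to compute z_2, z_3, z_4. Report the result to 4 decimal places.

g(2.00) = -3.000000, g(2.11) = 0.491194
z_2 = 2.110000 − 0.491194·(2.110000 − 2.000000) / (0.491194 − (-3.000000)) = 2.110000 − (0.054031)/(3.491194) = 2.094524
g(2.094524) = -0.037549
z_3 = 2.094524 − (-0.037549)·(2.094524 − 2.110000) / (-0.037549 − 0.491194) = 2.094524 − (0.000581)/(-0.528743) = 2.095623
g(2.095623) = -0.000418
z_4 = 2.095623 − (-0.000418)·(2.095623 − 2.094524) / (-0.000418 − (-0.037549)) = 2.095623 − (0.000000)/(0.037131) = 2.095635

2.0945, 2.0956, 2.0956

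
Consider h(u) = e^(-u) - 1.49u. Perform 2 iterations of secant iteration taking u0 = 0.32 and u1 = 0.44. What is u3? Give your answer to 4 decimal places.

h(0.32) = 0.249349, h(0.44) = -0.011564
u2 = 0.440000 − (-0.011564)·(0.440000 − 0.320000) / (-0.011564 − 0.249349) = 0.440000 − (-0.001388)/(-0.260913) = 0.434682
h(0.434682) = -0.000205
u3 = 0.434682 − (-0.000205)·(0.434682 − 0.440000) / (-0.000205 − (-0.011564)) = 0.434682 − (0.000001)/(0.011359) = 0.434586

0.4346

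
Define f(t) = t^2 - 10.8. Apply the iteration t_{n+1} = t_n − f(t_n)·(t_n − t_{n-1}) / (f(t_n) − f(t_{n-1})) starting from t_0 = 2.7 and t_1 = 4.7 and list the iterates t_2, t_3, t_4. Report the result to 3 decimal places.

f(2.7) = -3.51000, f(4.7) = 11.29000
t_2 = 4.70000 − 11.29000·(4.70000 − 2.70000) / (11.29000 − (-3.51000)) = 4.70000 − (22.58000)/(14.80000) = 3.17432
f(3.17432) = -0.72367
t_3 = 3.17432 − (-0.72367)·(3.17432 − 4.70000) / (-0.72367 − 11.29000) = 3.17432 − (1.10408)/(-12.01367) = 3.26623
f(3.26623) = -0.13177
t_4 = 3.26623 − (-0.13177)·(3.26623 − 3.17432) / (-0.13177 − (-0.72367)) = 3.26623 − (-0.01211)/(0.59190) = 3.28669

3.174, 3.266, 3.287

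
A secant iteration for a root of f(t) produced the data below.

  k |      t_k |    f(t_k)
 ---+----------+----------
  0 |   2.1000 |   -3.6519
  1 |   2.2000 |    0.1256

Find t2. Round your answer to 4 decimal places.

2.1967

t2 = 2.2000 − 0.1256·(2.2000 − 2.1000) / (0.1256 − (-3.6519))
   = 2.2000 − (0.012560)/(3.777500) = 2.196675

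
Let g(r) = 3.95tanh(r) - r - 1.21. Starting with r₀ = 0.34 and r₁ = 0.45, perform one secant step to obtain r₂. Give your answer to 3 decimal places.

0.447

g(0.34) = -0.25646, g(0.45) = 0.00650
r₂ = 0.45000 − 0.00650·(0.45000 − 0.34000) / (0.00650 − (-0.25646)) = 0.45000 − (0.00072)/(0.26297) = 0.44728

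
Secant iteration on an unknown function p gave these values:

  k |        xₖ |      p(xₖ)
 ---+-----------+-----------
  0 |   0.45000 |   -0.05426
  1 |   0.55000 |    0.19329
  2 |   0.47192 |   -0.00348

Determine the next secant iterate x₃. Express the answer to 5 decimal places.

x₃ = 0.47192 − (-0.00348)·(0.47192 − 0.55000) / (-0.00348 − 0.19329)
   = 0.47192 − (0.0002717)/(-0.1967700) = 0.4733009

0.47330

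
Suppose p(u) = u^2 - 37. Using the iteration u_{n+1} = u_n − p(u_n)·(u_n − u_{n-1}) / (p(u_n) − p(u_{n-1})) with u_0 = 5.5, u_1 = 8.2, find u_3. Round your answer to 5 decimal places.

p(5.5) = -6.7500000, p(8.2) = 30.2400000
u_2 = 8.2000000 − 30.2400000·(8.2000000 − 5.5000000) / (30.2400000 − (-6.7500000)) = 8.2000000 − (81.6480000)/(36.9900000) = 5.9927007
p(5.9927007) = -1.0875380
u_3 = 5.9927007 − (-1.0875380)·(5.9927007 − 8.2000000) / (-1.0875380 − 30.2400000) = 5.9927007 − (2.4005217)/(-31.3275380) = 6.0693273

6.06933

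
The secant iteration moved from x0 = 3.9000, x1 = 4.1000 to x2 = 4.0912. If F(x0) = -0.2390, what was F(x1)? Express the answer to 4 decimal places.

0.0110

The secant line through (3.9000, -0.2390) and (4.1000, F(x1)) crosses zero at x2 = 4.0912.
So (3.9000, -0.2390), (4.1000, F(x1)), (4.0912, 0) are collinear:
F(x1) = -0.2390 · (4.1000 − 4.0912) / (3.9000 − 4.0912) = -0.2390 · (0.008800)/(-0.191200) = 0.011000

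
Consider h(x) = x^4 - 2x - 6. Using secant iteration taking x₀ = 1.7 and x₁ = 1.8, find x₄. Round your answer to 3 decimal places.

h(1.7) = -1.04790, h(1.8) = 0.89760
x₂ = 1.80000 − 0.89760·(1.80000 − 1.70000) / (0.89760 − (-1.04790)) = 1.80000 − (0.08976)/(1.94550) = 1.75386
h(1.75386) = -0.04574
x₃ = 1.75386 − (-0.04574)·(1.75386 − 1.80000) / (-0.04574 − 0.89760) = 1.75386 − (0.00211)/(-0.94334) = 1.75610
h(1.75610) = -0.00185
x₄ = 1.75610 − (-0.00185)·(1.75610 − 1.75386) / (-0.00185 − (-0.04574)) = 1.75610 − (0.00000)/(0.04389) = 1.75619

1.756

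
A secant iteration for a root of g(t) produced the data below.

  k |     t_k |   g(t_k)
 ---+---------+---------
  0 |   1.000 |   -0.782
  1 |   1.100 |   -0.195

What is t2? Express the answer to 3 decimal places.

1.133

t2 = 1.100 − (-0.195)·(1.100 − 1.000) / (-0.195 − (-0.782))
   = 1.100 − (-0.01950)/(0.58700) = 1.13322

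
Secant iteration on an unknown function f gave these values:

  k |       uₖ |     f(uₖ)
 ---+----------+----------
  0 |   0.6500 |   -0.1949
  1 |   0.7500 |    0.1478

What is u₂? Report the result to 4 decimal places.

0.7069

u₂ = 0.7500 − 0.1478·(0.7500 − 0.6500) / (0.1478 − (-0.1949))
   = 0.7500 − (0.014780)/(0.342700) = 0.706872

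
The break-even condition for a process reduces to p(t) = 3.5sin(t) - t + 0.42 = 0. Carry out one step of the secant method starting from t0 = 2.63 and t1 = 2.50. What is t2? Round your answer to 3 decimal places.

2.504

p(2.63) = -0.49652, p(2.50) = 0.01465
t2 = 2.50000 − 0.01465·(2.50000 − 2.63000) / (0.01465 − (-0.49652)) = 2.50000 − (-0.00190)/(0.51117) = 2.50373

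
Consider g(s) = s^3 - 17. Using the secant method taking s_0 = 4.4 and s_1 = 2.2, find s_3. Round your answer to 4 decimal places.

g(4.4) = 68.184000, g(2.2) = -6.352000
s_2 = 2.200000 − (-6.352000)·(2.200000 − 4.400000) / (-6.352000 − 68.184000) = 2.200000 − (13.974400)/(-74.536000) = 2.387485
g(2.387485) = -3.391129
s_3 = 2.387485 − (-3.391129)·(2.387485 − 2.200000) / (-3.391129 − (-6.352000)) = 2.387485 − (-0.635787)/(2.960871) = 2.602215

2.6022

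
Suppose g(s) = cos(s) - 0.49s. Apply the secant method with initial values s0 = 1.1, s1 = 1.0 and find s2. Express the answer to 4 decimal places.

g(1.1) = -0.085404, g(1.0) = 0.050302
s2 = 1.000000 − 0.050302·(1.000000 − 1.100000) / (0.050302 − (-0.085404)) = 1.000000 − (-0.005030)/(0.135706) = 1.037067

1.0371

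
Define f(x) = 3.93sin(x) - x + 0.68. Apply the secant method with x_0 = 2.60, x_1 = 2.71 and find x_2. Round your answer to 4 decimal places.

2.6237

f(2.60) = 0.105920, f(2.71) = -0.386010
x_2 = 2.710000 − (-0.386010)·(2.710000 − 2.600000) / (-0.386010 − 0.105920) = 2.710000 − (-0.042461)/(-0.491931) = 2.623685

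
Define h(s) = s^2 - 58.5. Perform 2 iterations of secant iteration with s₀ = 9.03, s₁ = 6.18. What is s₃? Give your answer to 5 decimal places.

7.66283

h(9.03) = 23.0409000, h(6.18) = -20.3076000
s₂ = 6.1800000 − (-20.3076000)·(6.1800000 − 9.0300000) / (-20.3076000 − 23.0409000) = 6.1800000 − (57.8766600)/(-43.3485000) = 7.5151479
h(7.5151479) = -2.0225516
s₃ = 7.5151479 − (-2.0225516)·(7.5151479 − 6.1800000) / (-2.0225516 − (-20.3076000)) = 7.5151479 − (-2.7004056)/(18.2850484) = 7.6628317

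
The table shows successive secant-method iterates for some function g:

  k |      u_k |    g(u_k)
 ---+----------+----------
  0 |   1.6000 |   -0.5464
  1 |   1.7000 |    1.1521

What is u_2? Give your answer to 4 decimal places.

u_2 = 1.7000 − 1.1521·(1.7000 − 1.6000) / (1.1521 − (-0.5464))
   = 1.7000 − (0.115210)/(1.698500) = 1.632170

1.6322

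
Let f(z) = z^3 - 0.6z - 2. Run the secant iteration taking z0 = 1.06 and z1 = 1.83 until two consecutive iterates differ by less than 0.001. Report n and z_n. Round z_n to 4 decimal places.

n = 6, z_n = 1.4179

f(1.06) = -1.444984, f(1.83) = 3.030487
z2 = 1.830000 − 3.030487·(0.770000)/(4.475471) = 1.308608;  |Δ| = 0.521392
f(1.308608) = -0.544233
z3 = 1.308608 − (-0.544233)·(-0.521392)/(-3.574720) = 1.387987;  |Δ| = 0.079379
f(1.387987) = -0.158823
z4 = 1.387987 − (-0.158823)·(0.079379)/(0.385410) = 1.420699;  |Δ| = 0.032711
f(1.420699) = 0.015097
z5 = 1.420699 − 0.015097·(0.032711)/(0.173920) = 1.417859;  |Δ| = 0.002839
f(1.417859) = -0.000358
z6 = 1.417859 − (-0.000358)·(-0.002839)/(-0.015455) = 1.417925;  |Δ| = 0.000066
|z6 − z5| = 0.000066 < 0.001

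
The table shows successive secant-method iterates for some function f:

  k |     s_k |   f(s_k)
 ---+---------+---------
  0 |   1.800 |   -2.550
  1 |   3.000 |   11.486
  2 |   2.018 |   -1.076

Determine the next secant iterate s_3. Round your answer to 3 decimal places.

s_3 = 2.018 − (-1.076)·(2.018 − 3.000) / (-1.076 − 11.486)
   = 2.018 − (1.05663)/(-12.56200) = 2.10211

2.102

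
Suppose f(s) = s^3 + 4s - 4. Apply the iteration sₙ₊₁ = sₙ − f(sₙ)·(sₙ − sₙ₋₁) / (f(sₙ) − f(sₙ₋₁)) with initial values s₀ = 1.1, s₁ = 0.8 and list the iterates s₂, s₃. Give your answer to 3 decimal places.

0.843, 0.848

f(1.1) = 1.73100, f(0.8) = -0.28800
s₂ = 0.80000 − (-0.28800)·(0.80000 − 1.10000) / (-0.28800 − 1.73100) = 0.80000 − (0.08640)/(-2.01900) = 0.84279
f(0.84279) = -0.03019
s₃ = 0.84279 − (-0.03019)·(0.84279 − 0.80000) / (-0.03019 − (-0.28800)) = 0.84279 − (-0.00129)/(0.25781) = 0.84780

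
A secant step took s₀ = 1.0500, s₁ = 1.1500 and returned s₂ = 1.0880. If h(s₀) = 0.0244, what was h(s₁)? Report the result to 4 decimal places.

The secant line through (1.0500, 0.0244) and (1.1500, h(s₁)) crosses zero at s₂ = 1.0880.
So (1.0500, 0.0244), (1.1500, h(s₁)), (1.0880, 0) are collinear:
h(s₁) = 0.0244 · (1.1500 − 1.0880) / (1.0500 − 1.0880) = 0.0244 · (0.062000)/(-0.038000) = -0.039811

-0.0398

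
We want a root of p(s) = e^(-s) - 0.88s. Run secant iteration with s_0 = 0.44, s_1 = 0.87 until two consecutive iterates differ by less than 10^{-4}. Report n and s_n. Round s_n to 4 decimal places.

p(0.44) = 0.256836, p(0.87) = -0.346648
s_2 = 0.870000 − (-0.346648)·(0.430000)/(-0.603485) = 0.623003;  |Δ| = 0.246997
p(0.623003) = -0.011912
s_3 = 0.623003 − (-0.011912)·(-0.246997)/(0.334737) = 0.614214;  |Δ| = 0.008789
p(0.614214) = 0.000558
s_4 = 0.614214 − 0.000558·(-0.008789)/(0.012469) = 0.614607;  |Δ| = 0.000393
p(0.614607) = -0.000001
s_5 = 0.614607 − (-0.000001)·(0.000393)/(-0.000559) = 0.614606;  |Δ| = 0.000001
|s_5 − s_4| = 0.000001 < 10^{-4}

n = 5, s_n = 0.6146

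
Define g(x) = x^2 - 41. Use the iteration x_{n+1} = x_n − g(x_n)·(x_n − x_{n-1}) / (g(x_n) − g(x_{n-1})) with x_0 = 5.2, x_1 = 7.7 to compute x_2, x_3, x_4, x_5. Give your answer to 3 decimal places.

g(5.2) = -13.96000, g(7.7) = 18.29000
x_2 = 7.70000 − 18.29000·(7.70000 − 5.20000) / (18.29000 − (-13.96000)) = 7.70000 − (45.72500)/(32.25000) = 6.28217
g(6.28217) = -1.53433
x_3 = 6.28217 − (-1.53433)·(6.28217 − 7.70000) / (-1.53433 − 18.29000) = 6.28217 − (2.17542)/(-19.82433) = 6.39191
g(6.39191) = -0.14354
x_4 = 6.39191 − (-0.14354)·(6.39191 − 6.28217) / (-0.14354 − (-1.53433)) = 6.39191 − (-0.01575)/(1.39079) = 6.40323
g(6.40323) = 0.00137
x_5 = 6.40323 − 0.00137·(6.40323 − 6.39191) / (0.00137 − (-0.14354)) = 6.40323 − (0.00002)/(0.14491) = 6.40312

6.282, 6.392, 6.403, 6.403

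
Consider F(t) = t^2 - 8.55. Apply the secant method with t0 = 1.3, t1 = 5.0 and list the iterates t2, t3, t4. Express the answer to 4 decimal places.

F(1.3) = -6.860000, F(5.0) = 16.450000
t2 = 5.000000 − 16.450000·(5.000000 − 1.300000) / (16.450000 − (-6.860000)) = 5.000000 − (60.865000)/(23.310000) = 2.388889
F(2.388889) = -2.843210
t3 = 2.388889 − (-2.843210)·(2.388889 − 5.000000) / (-2.843210 − 16.450000) = 2.388889 − (7.423937)/(-19.293210) = 2.773684
F(2.773684) = -0.856676
t4 = 2.773684 − (-0.856676)·(2.773684 − 2.388889) / (-0.856676 − (-2.843210)) = 2.773684 − (-0.329645)/(1.986534) = 2.939624

2.3889, 2.7737, 2.9396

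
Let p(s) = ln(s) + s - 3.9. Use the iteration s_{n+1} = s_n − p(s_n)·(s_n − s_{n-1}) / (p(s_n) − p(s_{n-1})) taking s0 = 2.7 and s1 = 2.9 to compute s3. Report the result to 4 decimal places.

p(2.7) = -0.206748, p(2.9) = 0.064711
s2 = 2.900000 − 0.064711·(2.900000 − 2.700000) / (0.064711 − (-0.206748)) = 2.900000 − (0.012942)/(0.271459) = 2.852324
p(2.852324) = 0.000458
s3 = 2.852324 − 0.000458·(2.852324 − 2.900000) / (0.000458 − 0.064711) = 2.852324 − (-0.000022)/(-0.064253) = 2.851984

2.8520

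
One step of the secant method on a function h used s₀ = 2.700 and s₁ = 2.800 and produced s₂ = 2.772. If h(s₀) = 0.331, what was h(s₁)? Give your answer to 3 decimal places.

The secant line through (2.700, 0.331) and (2.800, h(s₁)) crosses zero at s₂ = 2.772.
So (2.700, 0.331), (2.800, h(s₁)), (2.772, 0) are collinear:
h(s₁) = 0.331 · (2.800 − 2.772) / (2.700 − 2.772) = 0.331 · (0.02800)/(-0.07200) = -0.12872

-0.129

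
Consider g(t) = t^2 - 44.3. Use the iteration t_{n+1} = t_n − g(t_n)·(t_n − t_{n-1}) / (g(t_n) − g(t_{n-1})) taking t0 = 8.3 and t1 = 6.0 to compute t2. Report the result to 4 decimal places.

g(8.3) = 24.590000, g(6.0) = -8.300000
t2 = 6.000000 − (-8.300000)·(6.000000 − 8.300000) / (-8.300000 − 24.590000) = 6.000000 − (19.090000)/(-32.890000) = 6.580420

6.5804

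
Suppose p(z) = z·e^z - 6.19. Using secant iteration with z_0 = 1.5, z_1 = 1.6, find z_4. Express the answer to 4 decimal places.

p(1.5) = 0.532534, p(1.6) = 1.734852
z_2 = 1.600000 − 1.734852·(1.600000 − 1.500000) / (1.734852 − 0.532534) = 1.600000 − (0.173485)/(1.202318) = 1.455708
p(1.455708) = 0.051372
z_3 = 1.455708 − 0.051372·(1.455708 − 1.600000) / (0.051372 − 1.734852) = 1.455708 − (-0.007413)/(-1.683480) = 1.451305
p(1.451305) = 0.005155
z_4 = 1.451305 − 0.005155·(1.451305 − 1.455708) / (0.005155 − 0.051372) = 1.451305 − (-0.000023)/(-0.046216) = 1.450814

1.4508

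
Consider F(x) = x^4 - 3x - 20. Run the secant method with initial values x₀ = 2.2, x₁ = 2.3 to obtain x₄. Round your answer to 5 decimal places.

F(2.2) = -3.1744000, F(2.3) = 1.0841000
x₂ = 2.3000000 − 1.0841000·(2.3000000 − 2.2000000) / (1.0841000 − (-3.1744000)) = 2.3000000 − (0.1084100)/(4.2585000) = 2.2745427
F(2.2745427) = -0.0580664
x₃ = 2.2745427 − (-0.0580664)·(2.2745427 − 2.3000000) / (-0.0580664 − 1.0841000) = 2.2745427 − (0.0014782)/(-1.1421664) = 2.2758369
F(2.2758369) = -0.0009784
x₄ = 2.2758369 − (-0.0009784)·(2.2758369 − 2.2745427) / (-0.0009784 − (-0.0580664)) = 2.2758369 − (-0.0000013)/(0.0570880) = 2.2758591

2.27586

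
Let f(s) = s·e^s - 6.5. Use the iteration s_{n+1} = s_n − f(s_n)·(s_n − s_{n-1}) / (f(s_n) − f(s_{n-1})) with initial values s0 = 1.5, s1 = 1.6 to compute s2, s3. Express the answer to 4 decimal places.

f(1.5) = 0.222534, f(1.6) = 1.424852
s2 = 1.600000 − 1.424852·(1.600000 − 1.500000) / (1.424852 − 0.222534) = 1.600000 − (0.142485)/(1.202318) = 1.481491
f(1.481491) = 0.017823
s3 = 1.481491 − 0.017823·(1.481491 − 1.600000) / (0.017823 − 1.424852) = 1.481491 − (-0.002112)/(-1.407028) = 1.479990

1.4815, 1.4800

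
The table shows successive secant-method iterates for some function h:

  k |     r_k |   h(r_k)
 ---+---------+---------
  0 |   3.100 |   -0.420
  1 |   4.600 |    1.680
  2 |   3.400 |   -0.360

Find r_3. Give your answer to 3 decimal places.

r_3 = 3.400 − (-0.360)·(3.400 − 4.600) / (-0.360 − 1.680)
   = 3.400 − (0.43200)/(-2.04000) = 3.61176

3.612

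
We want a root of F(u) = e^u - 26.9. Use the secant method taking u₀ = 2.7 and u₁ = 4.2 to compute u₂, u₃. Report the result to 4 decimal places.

3.0480, 3.1952

F(2.7) = -12.020268, F(4.2) = 39.786331
u₂ = 4.200000 − 39.786331·(4.200000 − 2.700000) / (39.786331 − (-12.020268)) = 4.200000 − (59.679497)/(51.806599) = 3.048033
F(3.048033) = -5.826150
u₃ = 3.048033 − (-5.826150)·(3.048033 − 4.200000) / (-5.826150 − 39.786331) = 3.048033 − (6.711533)/(-45.612481) = 3.195175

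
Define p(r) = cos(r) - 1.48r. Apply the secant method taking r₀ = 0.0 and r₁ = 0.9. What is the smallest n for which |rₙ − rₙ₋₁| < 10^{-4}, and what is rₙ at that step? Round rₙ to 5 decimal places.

n = 5, rₙ = 0.56916

p(0.0) = 1.0000000, p(0.9) = -0.7103900
r₂ = 0.9000000 − (-0.7103900)·(0.9000000)/(-1.7103900) = 0.5261958;  |Δ| = 0.3738042
p(0.5261958) = 0.0859542
r₃ = 0.5261958 − 0.0859542·(-0.3738042)/(0.7963443) = 0.5665427;  |Δ| = 0.0403469
p(0.5665427) = 0.0052784
r₄ = 0.5665427 − 0.0052784·(0.0403469)/(-0.0806759) = 0.5691825;  |Δ| = 0.0026398
p(0.5691825) = -0.0000482
r₅ = 0.5691825 − (-0.0000482)·(0.0026398)/(-0.0053266) = 0.5691586;  |Δ| = 0.0000239
|r₅ − r₄| = 0.0000239 < 10^{-4}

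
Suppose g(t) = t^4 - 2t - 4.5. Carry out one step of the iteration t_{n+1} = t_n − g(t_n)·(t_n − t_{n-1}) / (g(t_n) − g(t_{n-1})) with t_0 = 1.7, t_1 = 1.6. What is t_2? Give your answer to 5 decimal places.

g(1.7) = 0.4521000, g(1.6) = -1.1464000
t_2 = 1.6000000 − (-1.1464000)·(1.6000000 − 1.7000000) / (-1.1464000 − 0.4521000) = 1.6000000 − (0.1146400)/(-1.5985000) = 1.6717172

1.67172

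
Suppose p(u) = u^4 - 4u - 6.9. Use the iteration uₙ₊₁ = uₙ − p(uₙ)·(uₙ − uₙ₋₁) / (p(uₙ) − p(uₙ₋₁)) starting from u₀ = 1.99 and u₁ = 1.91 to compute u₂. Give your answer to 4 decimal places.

1.9580

p(1.99) = 0.822392, p(1.91) = -1.231366
u₂ = 1.910000 − (-1.231366)·(1.910000 − 1.990000) / (-1.231366 − 0.822392) = 1.910000 − (0.098509)/(-2.053758) = 1.957965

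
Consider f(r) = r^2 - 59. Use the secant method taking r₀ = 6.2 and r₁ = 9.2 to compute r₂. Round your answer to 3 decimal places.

f(6.2) = -20.56000, f(9.2) = 25.64000
r₂ = 9.20000 − 25.64000·(9.20000 − 6.20000) / (25.64000 − (-20.56000)) = 9.20000 − (76.92000)/(46.20000) = 7.53506

7.535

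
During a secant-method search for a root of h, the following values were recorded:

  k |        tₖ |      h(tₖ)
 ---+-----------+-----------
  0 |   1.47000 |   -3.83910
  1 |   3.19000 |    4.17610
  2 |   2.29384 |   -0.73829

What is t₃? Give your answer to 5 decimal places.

2.42847

t₃ = 2.29384 − (-0.73829)·(2.29384 − 3.19000) / (-0.73829 − 4.17610)
   = 2.29384 − (0.6616260)/(-4.9143900) = 2.4284703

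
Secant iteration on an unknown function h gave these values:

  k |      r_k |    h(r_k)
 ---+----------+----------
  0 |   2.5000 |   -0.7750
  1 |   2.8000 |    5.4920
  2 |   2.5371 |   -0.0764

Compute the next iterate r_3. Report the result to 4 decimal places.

r_3 = 2.5371 − (-0.0764)·(2.5371 − 2.8000) / (-0.0764 − 5.4920)
   = 2.5371 − (0.020086)/(-5.568400) = 2.540707

2.5407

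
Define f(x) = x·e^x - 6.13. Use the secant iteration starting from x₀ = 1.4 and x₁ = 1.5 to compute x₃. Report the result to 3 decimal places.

f(1.4) = -0.45272, f(1.5) = 0.59253
x₂ = 1.50000 − 0.59253·(1.50000 − 1.40000) / (0.59253 − (-0.45272)) = 1.50000 − (0.05925)/(1.04525) = 1.44331
f(1.44331) = -0.01801
x₃ = 1.44331 − (-0.01801)·(1.44331 − 1.50000) / (-0.01801 − 0.59253) = 1.44331 − (0.00102)/(-0.61054) = 1.44498

1.445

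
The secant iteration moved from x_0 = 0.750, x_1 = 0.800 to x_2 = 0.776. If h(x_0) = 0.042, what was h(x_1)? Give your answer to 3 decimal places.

-0.039

The secant line through (0.750, 0.042) and (0.800, h(x_1)) crosses zero at x_2 = 0.776.
So (0.750, 0.042), (0.800, h(x_1)), (0.776, 0) are collinear:
h(x_1) = 0.042 · (0.800 − 0.776) / (0.750 − 0.776) = 0.042 · (0.02400)/(-0.02600) = -0.03877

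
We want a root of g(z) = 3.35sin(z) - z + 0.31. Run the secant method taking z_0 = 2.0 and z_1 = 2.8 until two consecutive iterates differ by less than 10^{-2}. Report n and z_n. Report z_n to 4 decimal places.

n = 4, z_n = 2.4491

g(2.0) = 1.356146, g(2.8) = -1.367790
z_2 = 2.800000 − (-1.367790)·(0.800000)/(-2.723936) = 2.398290;  |Δ| = 0.401710
g(2.398290) = 0.178732
z_3 = 2.398290 − 0.178732·(-0.401710)/(1.546521) = 2.444716;  |Δ| = 0.046426
g(2.444716) = 0.015400
z_4 = 2.444716 − 0.015400·(0.046426)/(-0.163331) = 2.449093;  |Δ| = 0.004377
|z_4 − z_3| = 0.004377 < 10^{-2}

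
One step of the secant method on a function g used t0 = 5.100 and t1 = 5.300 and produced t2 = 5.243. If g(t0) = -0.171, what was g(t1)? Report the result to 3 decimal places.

The secant line through (5.100, -0.171) and (5.300, g(t1)) crosses zero at t2 = 5.243.
So (5.100, -0.171), (5.300, g(t1)), (5.243, 0) are collinear:
g(t1) = -0.171 · (5.300 − 5.243) / (5.100 − 5.243) = -0.171 · (0.05700)/(-0.14300) = 0.06816

0.068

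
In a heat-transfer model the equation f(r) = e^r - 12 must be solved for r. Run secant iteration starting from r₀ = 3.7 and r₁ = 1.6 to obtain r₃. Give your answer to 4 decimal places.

f(3.7) = 28.447304, f(1.6) = -7.046968
r₂ = 1.600000 − (-7.046968)·(1.600000 − 3.700000) / (-7.046968 − 28.447304) = 1.600000 − (14.798632)/(-35.494272) = 2.016930
f(2.016930) = -4.484781
r₃ = 2.016930 − (-4.484781)·(2.016930 − 1.600000) / (-4.484781 − (-7.046968)) = 2.016930 − (-1.869840)/(2.562186) = 2.746713

2.7467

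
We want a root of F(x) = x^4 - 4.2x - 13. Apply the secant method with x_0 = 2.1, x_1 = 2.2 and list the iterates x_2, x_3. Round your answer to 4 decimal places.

2.1667, 2.1683

F(2.1) = -2.371900, F(2.2) = 1.185600
x_2 = 2.200000 − 1.185600·(2.200000 − 2.100000) / (1.185600 − (-2.371900)) = 2.200000 − (0.118560)/(3.557500) = 2.166673
F(2.166673) = -0.061952
x_3 = 2.166673 − (-0.061952)·(2.166673 − 2.200000) / (-0.061952 − 1.185600) = 2.166673 − (0.002065)/(-1.247552) = 2.168328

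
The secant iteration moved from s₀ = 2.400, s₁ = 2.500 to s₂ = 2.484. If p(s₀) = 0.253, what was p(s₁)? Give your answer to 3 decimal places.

The secant line through (2.400, 0.253) and (2.500, p(s₁)) crosses zero at s₂ = 2.484.
So (2.400, 0.253), (2.500, p(s₁)), (2.484, 0) are collinear:
p(s₁) = 0.253 · (2.500 − 2.484) / (2.400 − 2.484) = 0.253 · (0.01600)/(-0.08400) = -0.04819

-0.048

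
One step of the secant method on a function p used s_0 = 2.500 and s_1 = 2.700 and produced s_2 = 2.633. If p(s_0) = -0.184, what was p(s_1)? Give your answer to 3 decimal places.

0.093

The secant line through (2.500, -0.184) and (2.700, p(s_1)) crosses zero at s_2 = 2.633.
So (2.500, -0.184), (2.700, p(s_1)), (2.633, 0) are collinear:
p(s_1) = -0.184 · (2.700 − 2.633) / (2.500 − 2.633) = -0.184 · (0.06700)/(-0.13300) = 0.09269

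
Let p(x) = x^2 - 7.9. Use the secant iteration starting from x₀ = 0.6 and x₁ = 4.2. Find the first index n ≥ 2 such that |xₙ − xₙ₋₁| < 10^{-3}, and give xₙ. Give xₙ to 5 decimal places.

p(0.6) = -7.5400000, p(4.2) = 9.7400000
x₂ = 4.2000000 − 9.7400000·(3.6000000)/(17.2800000) = 2.1708333;  |Δ| = 2.0291667
p(2.1708333) = -3.1874826
x₃ = 2.1708333 − (-3.1874826)·(-2.0291667)/(-12.9274826) = 2.6711576;  |Δ| = 0.5003243
p(2.6711576) = -0.7649170
x₄ = 2.6711576 − (-0.7649170)·(0.5003243)/(2.4225657) = 2.8291333;  |Δ| = 0.1579757
p(2.8291333) = 0.1039954
x₅ = 2.8291333 − 0.1039954·(0.1579757)/(0.8689124) = 2.8102261;  |Δ| = 0.0189073
p(2.8102261) = -0.0026294
x₆ = 2.8102261 − (-0.0026294)·(-0.0189073)/(-0.1066248) = 2.8106923;  |Δ| = 0.0004663
|x₆ − x₅| = 0.0004663 < 10^{-3}

n = 6, xₙ = 2.81069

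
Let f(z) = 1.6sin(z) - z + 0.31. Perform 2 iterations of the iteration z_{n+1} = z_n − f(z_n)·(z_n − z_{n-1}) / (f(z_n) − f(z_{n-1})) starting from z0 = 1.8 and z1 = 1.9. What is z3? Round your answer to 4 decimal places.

f(1.8) = 0.068156, f(1.9) = -0.075920
z2 = 1.900000 − (-0.075920)·(1.900000 − 1.800000) / (-0.075920 − 0.068156) = 1.900000 − (-0.007592)/(-0.144076) = 1.847306
f(1.847306) = 0.001917
z3 = 1.847306 − 0.001917·(1.847306 − 1.900000) / (0.001917 − (-0.075920)) = 1.847306 − (-0.000101)/(0.077837) = 1.848604

1.8486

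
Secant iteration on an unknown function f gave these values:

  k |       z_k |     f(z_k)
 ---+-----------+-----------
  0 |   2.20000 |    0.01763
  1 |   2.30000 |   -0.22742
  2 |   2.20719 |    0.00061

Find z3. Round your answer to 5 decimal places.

2.20744

z3 = 2.20719 − 0.00061·(2.20719 − 2.30000) / (0.00061 − (-0.22742))
   = 2.20719 − (-0.0000566)/(0.2280300) = 2.2074383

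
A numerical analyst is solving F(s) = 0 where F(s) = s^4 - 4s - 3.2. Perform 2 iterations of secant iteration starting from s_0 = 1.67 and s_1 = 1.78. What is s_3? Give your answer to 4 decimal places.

F(1.67) = -2.102037, F(1.78) = -0.281241
s_2 = 1.780000 − (-0.281241)·(1.780000 − 1.670000) / (-0.281241 − (-2.102037)) = 1.780000 − (-0.030937)/(1.820795) = 1.796991
F(1.796991) = 0.039612
s_3 = 1.796991 − 0.039612·(1.796991 − 1.780000) / (0.039612 − (-0.281241)) = 1.796991 − (0.000673)/(0.320853) = 1.794893

1.7949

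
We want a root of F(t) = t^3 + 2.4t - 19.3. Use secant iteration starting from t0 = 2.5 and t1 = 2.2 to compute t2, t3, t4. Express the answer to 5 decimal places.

F(2.5) = 2.3250000, F(2.2) = -3.3720000
t2 = 2.2000000 − (-3.3720000)·(2.2000000 − 2.5000000) / (-3.3720000 − 2.3250000) = 2.2000000 − (1.0116000)/(-5.6970000) = 2.3775671
F(2.3775671) = -0.1538667
t3 = 2.3775671 − (-0.1538667)·(2.3775671 − 2.2000000) / (-0.1538667 − (-3.3720000)) = 2.3775671 − (-0.0273217)/(3.2181333) = 2.3860571
F(2.3860571) = 0.0109998
t4 = 2.3860571 − 0.0109998·(2.3860571 − 2.3775671) / (0.0109998 − (-0.1538667)) = 2.3860571 − (0.0000934)/(0.1648665) = 2.3854906

2.37757, 2.38606, 2.38549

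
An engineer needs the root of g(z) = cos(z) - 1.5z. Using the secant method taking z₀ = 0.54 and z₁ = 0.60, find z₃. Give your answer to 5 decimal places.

g(0.54) = 0.0477087, g(0.60) = -0.0746644
z₂ = 0.6000000 − (-0.0746644)·(0.6000000 − 0.5400000) / (-0.0746644 − 0.0477087) = 0.6000000 − (-0.0044799)/(-0.1223731) = 0.5633918
g(0.5633918) = 0.0003610
z₃ = 0.5633918 − 0.0003610·(0.5633918 − 0.6000000) / (0.0003610 − (-0.0746644)) = 0.5633918 − (-0.0000132)/(0.0750253) = 0.5635679

0.56357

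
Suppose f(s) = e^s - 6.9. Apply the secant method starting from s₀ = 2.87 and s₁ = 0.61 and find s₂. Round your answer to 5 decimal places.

f(2.87) = 10.7370182, f(0.61) = -5.0595686
s₂ = 0.6100000 − (-5.0595686)·(0.6100000 − 2.8700000) / (-5.0595686 − 10.7370182) = 0.6100000 − (11.4346250)/(-15.7965868) = 1.3338668

1.33387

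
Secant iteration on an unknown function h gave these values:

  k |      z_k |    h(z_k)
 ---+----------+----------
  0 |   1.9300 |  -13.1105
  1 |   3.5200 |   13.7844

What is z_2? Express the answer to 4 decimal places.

2.7051

z_2 = 3.5200 − 13.7844·(3.5200 − 1.9300) / (13.7844 − (-13.1105))
   = 3.5200 − (21.917196)/(26.894900) = 2.705080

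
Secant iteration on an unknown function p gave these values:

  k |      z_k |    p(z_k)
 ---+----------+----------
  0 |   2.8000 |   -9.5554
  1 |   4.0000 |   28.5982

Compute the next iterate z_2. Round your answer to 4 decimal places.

3.1005

z_2 = 4.0000 − 28.5982·(4.0000 − 2.8000) / (28.5982 − (-9.5554))
   = 4.0000 − (34.317840)/(38.153600) = 3.100535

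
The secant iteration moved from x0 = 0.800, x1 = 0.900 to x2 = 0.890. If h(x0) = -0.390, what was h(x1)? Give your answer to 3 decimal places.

The secant line through (0.800, -0.390) and (0.900, h(x1)) crosses zero at x2 = 0.890.
So (0.800, -0.390), (0.900, h(x1)), (0.890, 0) are collinear:
h(x1) = -0.390 · (0.900 − 0.890) / (0.800 − 0.890) = -0.390 · (0.01000)/(-0.09000) = 0.04333

0.043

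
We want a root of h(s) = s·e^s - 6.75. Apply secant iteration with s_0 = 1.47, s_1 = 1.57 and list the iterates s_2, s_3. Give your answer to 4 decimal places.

1.5009, 1.5024

h(1.47) = -0.356624, h(1.57) = 0.796438
s_2 = 1.570000 − 0.796438·(1.570000 − 1.470000) / (0.796438 − (-0.356624)) = 1.570000 − (0.079644)/(1.153062) = 1.500928
h(1.500928) = -0.017057
s_3 = 1.500928 − (-0.017057)·(1.500928 − 1.570000) / (-0.017057 − 0.796438) = 1.500928 − (0.001178)/(-0.813495) = 1.502377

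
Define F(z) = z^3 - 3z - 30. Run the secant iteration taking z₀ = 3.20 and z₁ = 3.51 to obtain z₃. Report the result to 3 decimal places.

F(3.20) = -6.83200, F(3.51) = 2.71355
z₂ = 3.51000 − 2.71355·(3.51000 − 3.20000) / (2.71355 − (-6.83200)) = 3.51000 − (0.84120)/(9.54555) = 3.42188
F(3.42188) = -0.19811
z₃ = 3.42188 − (-0.19811)·(3.42188 − 3.51000) / (-0.19811 − 2.71355) = 3.42188 − (0.01746)/(-2.91166) = 3.42787

3.428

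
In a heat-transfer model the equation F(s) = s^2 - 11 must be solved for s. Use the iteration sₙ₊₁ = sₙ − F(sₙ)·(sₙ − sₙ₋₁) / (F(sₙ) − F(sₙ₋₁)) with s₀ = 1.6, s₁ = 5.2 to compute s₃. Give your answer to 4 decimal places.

F(1.6) = -8.440000, F(5.2) = 16.040000
s₂ = 5.200000 − 16.040000·(5.200000 − 1.600000) / (16.040000 − (-8.440000)) = 5.200000 − (57.744000)/(24.480000) = 2.841176
F(2.841176) = -2.927716
s₃ = 2.841176 − (-2.927716)·(2.841176 − 5.200000) / (-2.927716 − 16.040000) = 2.841176 − (6.905966)/(-18.967716) = 3.205267

3.2053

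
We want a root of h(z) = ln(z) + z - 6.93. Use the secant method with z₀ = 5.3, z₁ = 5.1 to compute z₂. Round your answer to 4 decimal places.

h(5.3) = 0.037707, h(5.1) = -0.200759
z₂ = 5.100000 − (-0.200759)·(5.100000 − 5.300000) / (-0.200759 − 0.037707) = 5.100000 − (0.040152)/(-0.238466) = 5.268376

5.2684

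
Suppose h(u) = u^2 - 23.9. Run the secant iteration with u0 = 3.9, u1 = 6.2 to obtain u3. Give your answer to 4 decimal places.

h(3.9) = -8.690000, h(6.2) = 14.540000
u2 = 6.200000 − 14.540000·(6.200000 − 3.900000) / (14.540000 − (-8.690000)) = 6.200000 − (33.442000)/(23.230000) = 4.760396
h(4.760396) = -1.238630
u3 = 4.760396 − (-1.238630)·(4.760396 − 6.200000) / (-1.238630 − 14.540000) = 4.760396 − (1.783136)/(-15.778630) = 4.873406

4.8734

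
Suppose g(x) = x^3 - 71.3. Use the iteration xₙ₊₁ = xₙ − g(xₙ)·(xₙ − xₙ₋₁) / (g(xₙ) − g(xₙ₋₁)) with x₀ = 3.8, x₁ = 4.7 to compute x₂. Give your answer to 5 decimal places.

g(3.8) = -16.4280000, g(4.7) = 32.5230000
x₂ = 4.7000000 − 32.5230000·(4.7000000 − 3.8000000) / (32.5230000 − (-16.4280000)) = 4.7000000 − (29.2707000)/(48.9510000) = 4.1020408

4.10204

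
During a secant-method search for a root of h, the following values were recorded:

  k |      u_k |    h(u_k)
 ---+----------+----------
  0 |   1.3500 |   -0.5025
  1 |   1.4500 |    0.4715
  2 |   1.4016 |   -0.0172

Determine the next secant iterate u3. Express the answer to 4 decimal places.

1.4033

u3 = 1.4016 − (-0.0172)·(1.4016 − 1.4500) / (-0.0172 − 0.4715)
   = 1.4016 − (0.000832)/(-0.488700) = 1.403303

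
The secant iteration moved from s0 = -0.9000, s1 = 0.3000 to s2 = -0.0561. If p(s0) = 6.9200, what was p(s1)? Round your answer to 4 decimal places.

-2.9200

The secant line through (-0.9000, 6.9200) and (0.3000, p(s1)) crosses zero at s2 = -0.0561.
So (-0.9000, 6.9200), (0.3000, p(s1)), (-0.0561, 0) are collinear:
p(s1) = 6.9200 · (0.3000 − (-0.0561)) / (-0.9000 − (-0.0561)) = 6.9200 · (0.356100)/(-0.843900) = -2.920028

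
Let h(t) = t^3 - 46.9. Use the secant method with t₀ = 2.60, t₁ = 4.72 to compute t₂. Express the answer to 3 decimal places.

3.310

h(2.60) = -29.32400, h(4.72) = 58.25405
t₂ = 4.72000 − 58.25405·(4.72000 − 2.60000) / (58.25405 − (-29.32400)) = 4.72000 − (123.49858)/(87.57805) = 3.30985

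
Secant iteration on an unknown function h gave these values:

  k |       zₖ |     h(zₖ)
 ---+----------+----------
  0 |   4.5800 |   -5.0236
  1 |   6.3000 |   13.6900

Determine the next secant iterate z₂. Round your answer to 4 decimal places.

z₂ = 6.3000 − 13.6900·(6.3000 − 4.5800) / (13.6900 − (-5.0236))
   = 6.3000 − (23.546800)/(18.713600) = 5.041728

5.0417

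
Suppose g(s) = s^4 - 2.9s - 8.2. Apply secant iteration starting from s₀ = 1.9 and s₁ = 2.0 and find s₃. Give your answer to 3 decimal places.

1.927

g(1.9) = -0.67790, g(2.0) = 2.00000
s₂ = 2.00000 − 2.00000·(2.00000 − 1.90000) / (2.00000 − (-0.67790)) = 2.00000 − (0.20000)/(2.67790) = 1.92531
g(1.92531) = -0.04278
s₃ = 1.92531 − (-0.04278)·(1.92531 − 2.00000) / (-0.04278 − 2.00000) = 1.92531 − (0.00319)/(-2.04278) = 1.92688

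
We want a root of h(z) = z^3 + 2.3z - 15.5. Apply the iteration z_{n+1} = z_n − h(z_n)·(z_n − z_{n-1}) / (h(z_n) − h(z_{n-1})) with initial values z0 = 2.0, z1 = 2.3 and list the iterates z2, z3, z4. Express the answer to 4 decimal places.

2.1791, 2.1872, 2.1876

h(2.0) = -2.900000, h(2.3) = 1.957000
z2 = 2.300000 − 1.957000·(2.300000 − 2.000000) / (1.957000 − (-2.900000)) = 2.300000 − (0.587100)/(4.857000) = 2.179123
h(2.179123) = -0.140285
z3 = 2.179123 − (-0.140285)·(2.179123 − 2.300000) / (-0.140285 − 1.957000) = 2.179123 − (0.016957)/(-2.097285) = 2.187208
h(2.187208) = -0.006079
z4 = 2.187208 − (-0.006079)·(2.187208 − 2.179123) / (-0.006079 − (-0.140285)) = 2.187208 − (-0.000049)/(0.134206) = 2.187575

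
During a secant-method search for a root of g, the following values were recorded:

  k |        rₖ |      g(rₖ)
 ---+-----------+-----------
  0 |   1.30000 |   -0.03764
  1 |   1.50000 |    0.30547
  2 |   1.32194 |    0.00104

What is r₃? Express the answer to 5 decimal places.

1.32133

r₃ = 1.32194 − 0.00104·(1.32194 − 1.50000) / (0.00104 − 0.30547)
   = 1.32194 − (-0.0001852)/(-0.3044300) = 1.3213317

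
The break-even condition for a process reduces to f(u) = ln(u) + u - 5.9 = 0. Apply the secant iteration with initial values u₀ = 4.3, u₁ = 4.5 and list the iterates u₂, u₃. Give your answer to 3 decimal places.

f(4.3) = -0.14138, f(4.5) = 0.10408
u₂ = 4.50000 − 0.10408·(4.50000 − 4.30000) / (0.10408 − (-0.14138)) = 4.50000 − (0.02082)/(0.24546) = 4.41520
f(4.41520) = 0.00025
u₃ = 4.41520 − 0.00025·(4.41520 − 4.50000) / (0.00025 − 0.10408) = 4.41520 − (-0.00002)/(-0.10383) = 4.41499

4.415, 4.415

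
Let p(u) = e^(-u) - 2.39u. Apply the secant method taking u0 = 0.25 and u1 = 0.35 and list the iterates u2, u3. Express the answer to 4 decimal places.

p(0.25) = 0.181301, p(0.35) = -0.131812
u2 = 0.350000 − (-0.131812)·(0.350000 − 0.250000) / (-0.131812 − 0.181301) = 0.350000 − (-0.013181)/(-0.313113) = 0.307903
p(0.307903) = -0.000901
u3 = 0.307903 − (-0.000901)·(0.307903 − 0.350000) / (-0.000901 − (-0.131812)) = 0.307903 − (0.000038)/(0.130911) = 0.307613

0.3079, 0.3076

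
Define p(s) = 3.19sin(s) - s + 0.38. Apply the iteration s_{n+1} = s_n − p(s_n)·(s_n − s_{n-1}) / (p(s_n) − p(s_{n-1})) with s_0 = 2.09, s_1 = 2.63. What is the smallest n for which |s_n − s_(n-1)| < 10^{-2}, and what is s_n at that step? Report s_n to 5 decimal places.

n = 4, s_n = 2.43970

p(2.09) = 1.0596045, p(2.63) = -0.6882825
s_2 = 2.6300000 − (-0.6882825)·(0.5400000)/(-1.7478870) = 2.4173589;  |Δ| = 0.2126411
p(2.4173589) = 0.0762128
s_3 = 2.4173589 − 0.0762128·(-0.2126411)/(0.7644954) = 2.4385572;  |Δ| = 0.0211983
p(2.4385572) = 0.0038938
s_4 = 2.4385572 − 0.0038938·(0.0211983)/(-0.0723191) = 2.4396986;  |Δ| = 0.0011413
|s_4 − s_3| = 0.0011413 < 10^{-2}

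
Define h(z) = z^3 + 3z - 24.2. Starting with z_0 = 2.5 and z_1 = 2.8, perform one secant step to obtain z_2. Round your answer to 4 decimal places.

2.5446

h(2.5) = -1.075000, h(2.8) = 6.152000
z_2 = 2.800000 − 6.152000·(2.800000 − 2.500000) / (6.152000 − (-1.075000)) = 2.800000 − (1.845600)/(7.227000) = 2.544624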